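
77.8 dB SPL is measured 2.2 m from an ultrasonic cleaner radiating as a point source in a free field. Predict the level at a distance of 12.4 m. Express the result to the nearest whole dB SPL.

Point-source attenuation: ΔL = 20·log₁₀(r₂/r₁) = 20·log₁₀(12.4/2.2) = 15.020 dB.
L₂ = 77.8 − 20·log₁₀(12.4/2.2) = 77.8 − 15.020 = 62.78 dB SPL.

63 dB SPL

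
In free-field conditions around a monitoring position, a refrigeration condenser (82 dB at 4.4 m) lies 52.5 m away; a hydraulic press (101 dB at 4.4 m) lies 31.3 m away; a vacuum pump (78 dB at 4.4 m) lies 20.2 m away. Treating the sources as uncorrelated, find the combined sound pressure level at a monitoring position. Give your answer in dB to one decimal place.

Propagate each source to the receiver with L = L_ref − 20·log₁₀(r/r_ref), then add intensities.
refrigeration condenser: 82 − 20·log₁₀(52.5/4.4) = 82 − 21.53 = 60.47 dB.
hydraulic press: 101 − 20·log₁₀(31.3/4.4) = 101 − 17.04 = 83.96 dB.
vacuum pump: 78 − 20·log₁₀(20.2/4.4) = 78 − 13.24 = 64.76 dB.
Σ 10^(L/10) = 2.529e+08 → L_total = 10·log₁₀(2.529e+08) = 84.03 dB.

84.0 dB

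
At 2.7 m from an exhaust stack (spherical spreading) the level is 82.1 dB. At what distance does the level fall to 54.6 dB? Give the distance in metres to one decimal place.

64.0 m

For a point source L₁ − L₂ = 20·log₁₀(r₂/r₁), so r₂ = r₁·10^((L₁−L₂)/20).
r₂ = 2.7·10^((82.1−54.6)/20) = 2.7·10^(27.5/20) = 64.03 m.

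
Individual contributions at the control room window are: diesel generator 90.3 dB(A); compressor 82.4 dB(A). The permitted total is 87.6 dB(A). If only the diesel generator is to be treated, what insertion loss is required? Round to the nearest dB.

4 dB

Everything except the diesel generator sums to 10^(82.4/10) = 1.738e+08 in linear terms, 82.40 dB(A).
To meet 87.6 dB(A) overall, the treated diesel generator may contribute at most 10^(87.6/10) − 1.738e+08 = 4.017e+08, i.e. 86.04 dB(A).
Required insertion loss = 90.3 − 86.04 = 4.26 dB.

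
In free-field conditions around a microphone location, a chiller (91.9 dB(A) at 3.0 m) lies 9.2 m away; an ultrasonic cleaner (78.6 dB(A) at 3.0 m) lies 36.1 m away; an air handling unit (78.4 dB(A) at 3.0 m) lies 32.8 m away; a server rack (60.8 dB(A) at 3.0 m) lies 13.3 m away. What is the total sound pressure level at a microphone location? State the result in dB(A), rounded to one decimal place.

Apply inverse-square spreading to bring every level to the receiver, then sum 10^(L/10).
chiller: 91.9 − 20·log₁₀(9.2/3.0) = 91.9 − 9.73 = 82.17 dB(A).
ultrasonic cleaner: 78.6 − 20·log₁₀(36.1/3.0) = 78.6 − 21.61 = 56.99 dB(A).
air handling unit: 78.4 − 20·log₁₀(32.8/3.0) = 78.4 − 20.78 = 57.62 dB(A).
server rack: 60.8 − 20·log₁₀(13.3/3.0) = 60.8 − 12.93 = 47.87 dB(A).
Σ 10^(L/10) = 1.658e+08 → L_total = 10·log₁₀(1.658e+08) = 82.20 dB(A).

82.2 dB(A)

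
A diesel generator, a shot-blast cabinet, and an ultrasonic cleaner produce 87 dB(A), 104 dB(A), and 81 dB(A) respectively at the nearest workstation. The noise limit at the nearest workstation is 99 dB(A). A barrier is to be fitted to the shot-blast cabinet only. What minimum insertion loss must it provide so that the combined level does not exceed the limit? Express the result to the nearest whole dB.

5 dB

Everything except the shot-blast cabinet sums to 10^(87/10) + 10^(81/10) = 6.271e+08 in linear terms, 87.97 dB(A).
To meet 99 dB(A) overall, the treated shot-blast cabinet may contribute at most 10^(99/10) − 6.271e+08 = 7.316e+09, i.e. 98.64 dB(A).
Required insertion loss = 104 − 98.64 = 5.36 dB.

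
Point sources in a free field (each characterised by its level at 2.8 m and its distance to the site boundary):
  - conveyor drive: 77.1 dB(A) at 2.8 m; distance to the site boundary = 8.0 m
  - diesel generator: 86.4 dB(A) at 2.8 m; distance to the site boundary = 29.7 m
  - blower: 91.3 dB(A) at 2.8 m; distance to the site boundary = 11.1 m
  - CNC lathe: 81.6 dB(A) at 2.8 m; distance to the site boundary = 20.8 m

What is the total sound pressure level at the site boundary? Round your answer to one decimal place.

79.9 dB(A)

First find each source's level at the receiver (point-source: −20·log₁₀(r/r_ref)), then combine on an intensity basis.
conveyor drive: 77.1 − 20·log₁₀(8.0/2.8) = 77.1 − 9.12 = 67.98 dB(A).
diesel generator: 86.4 − 20·log₁₀(29.7/2.8) = 86.4 − 20.51 = 65.89 dB(A).
blower: 91.3 − 20·log₁₀(11.1/2.8) = 91.3 − 11.96 = 79.34 dB(A).
CNC lathe: 81.6 − 20·log₁₀(20.8/2.8) = 81.6 − 17.42 = 64.18 dB(A).
Σ 10^(L/10) = 9.862e+07 → L_total = 10·log₁₀(9.862e+07) = 79.94 dB(A).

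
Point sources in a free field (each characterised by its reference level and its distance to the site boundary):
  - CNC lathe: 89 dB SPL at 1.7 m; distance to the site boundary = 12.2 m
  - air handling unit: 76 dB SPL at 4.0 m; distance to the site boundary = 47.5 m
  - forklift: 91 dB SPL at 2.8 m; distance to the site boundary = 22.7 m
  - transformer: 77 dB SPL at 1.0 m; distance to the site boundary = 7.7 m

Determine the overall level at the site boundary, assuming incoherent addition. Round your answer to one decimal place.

75.5 dB SPL

Propagate each source to the receiver with L = L_ref − 20·log₁₀(r/r_ref), then add intensities.
CNC lathe: 89 − 20·log₁₀(12.2/1.7) = 89 − 17.12 = 71.88 dB SPL.
air handling unit: 76 − 20·log₁₀(47.5/4.0) = 76 − 21.49 = 54.51 dB SPL.
forklift: 91 − 20·log₁₀(22.7/2.8) = 91 − 18.18 = 72.82 dB SPL.
transformer: 77 − 20·log₁₀(7.7/1.0) = 77 − 17.73 = 59.27 dB SPL.
Σ 10^(L/10) = 3.571e+07 → L_total = 10·log₁₀(3.571e+07) = 75.53 dB SPL.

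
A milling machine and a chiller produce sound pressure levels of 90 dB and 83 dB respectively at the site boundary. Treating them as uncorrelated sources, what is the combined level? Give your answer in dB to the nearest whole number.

For uncorrelated sources the intensities add, so convert each level to linear form, sum, and take 10·log₁₀ of the total.
Σ 10^(L/10) = 10^(90/10) + 10^(83/10) = 1.200e+09.
L_total = 10·log₁₀(1.200e+09) = 90.79 dB.

91 dB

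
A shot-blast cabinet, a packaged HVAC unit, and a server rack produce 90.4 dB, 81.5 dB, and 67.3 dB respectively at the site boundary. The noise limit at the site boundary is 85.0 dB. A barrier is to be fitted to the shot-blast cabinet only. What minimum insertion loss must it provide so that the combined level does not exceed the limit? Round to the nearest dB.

Everything except the shot-blast cabinet sums to 10^(81.5/10) + 10^(67.3/10) = 1.466e+08 in linear terms, 81.66 dB.
The limit corresponds to 10^(85.0/10) = 3.162e+08; subtracting the fixed part leaves 1.696e+08 for the shot-blast cabinet, i.e. 82.29 dB.
So the shot-blast cabinet must be reduced from 90.4 to 82.29 dB: IL = 8.11 dB.

8 dB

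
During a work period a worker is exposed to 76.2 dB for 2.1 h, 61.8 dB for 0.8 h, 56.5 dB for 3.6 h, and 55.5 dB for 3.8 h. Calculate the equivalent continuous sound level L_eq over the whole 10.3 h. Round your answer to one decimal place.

L_eq = 10·log₁₀[(1/T)·Σ tᵢ·10^(Lᵢ/10)] with T = 10.3 h.
Σ tᵢ·10^(Lᵢ/10) = 2.1·10^(76.2/10) + 0.8·10^(61.8/10) + 3.6·10^(56.5/10) + 3.8·10^(55.5/10) = 9.171e+07.
L_eq = 10·log₁₀(9.171e+07/10.3) = 69.50 dB.

69.5 dB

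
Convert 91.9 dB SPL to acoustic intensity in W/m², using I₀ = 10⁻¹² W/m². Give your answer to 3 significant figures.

L = 10·log₁₀(I/I₀) ⇒ I = I₀·10^(L/10) = 10⁻¹² × 10^9.19.

0.00155 W/m²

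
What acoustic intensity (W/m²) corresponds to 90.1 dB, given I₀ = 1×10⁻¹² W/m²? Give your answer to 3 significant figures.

0.00102 W/m²

I = I₀·10^(L/10) = 10⁻¹² × 10^(90.1/10) = 10^(-2.990).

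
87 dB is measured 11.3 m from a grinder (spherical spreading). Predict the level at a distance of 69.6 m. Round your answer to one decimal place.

Point-source attenuation: ΔL = 20·log₁₀(r₂/r₁) = 20·log₁₀(69.6/11.3) = 15.791 dB.
L₂ = 87 − 20·log₁₀(69.6/11.3) = 87 − 15.791 = 71.21 dB.

71.2 dB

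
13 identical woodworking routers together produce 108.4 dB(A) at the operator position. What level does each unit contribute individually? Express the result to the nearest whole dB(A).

97 dB(A)

13 equal contributions raise the level by 10·log₁₀ 13 = 11.139 dB, so each unit alone gives 108.4 − 11.139.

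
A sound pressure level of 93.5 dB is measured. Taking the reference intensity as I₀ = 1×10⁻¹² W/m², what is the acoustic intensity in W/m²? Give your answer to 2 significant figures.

I/I₀ = 10^(93.5/10) = 2.239e+09, so I = 2.239e+09 × 10⁻¹² W/m².

0.0022 W/m²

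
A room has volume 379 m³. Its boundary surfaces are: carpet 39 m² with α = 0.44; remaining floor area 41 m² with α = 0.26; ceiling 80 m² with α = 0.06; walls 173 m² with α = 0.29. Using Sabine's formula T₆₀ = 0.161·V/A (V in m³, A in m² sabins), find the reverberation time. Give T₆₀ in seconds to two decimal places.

Summing Sᵢαᵢ: 39·0.44 + 41·0.26 + 80·0.06 + 173·0.29 = 82.79 m².
T₆₀ = 0.161 × 379 / 82.79 = 0.737 s.

0.74 s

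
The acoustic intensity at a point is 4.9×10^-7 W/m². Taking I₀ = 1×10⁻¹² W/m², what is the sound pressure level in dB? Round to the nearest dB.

L = 10·log₁₀(I/I₀) = 10·log₁₀(4.9×10^-7/10⁻¹²) = 10·log₁₀(4.9×10^5).
L = 10·(0.6902 + 5) = 56.90 dB.

57 dB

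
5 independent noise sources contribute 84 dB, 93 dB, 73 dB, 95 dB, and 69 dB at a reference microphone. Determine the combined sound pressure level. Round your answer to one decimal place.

Incoherent sources combine by intensity addition: L_total = 10·log₁₀(Σ 10^(L_i/10)).
Σ 10^(L/10) = 10^(84/10) + 10^(93/10) + 10^(73/10) + 10^(95/10) + 10^(69/10) = 5.437e+09.
L_total = 10·log₁₀(5.437e+09) = 97.35 dB.

97.4 dB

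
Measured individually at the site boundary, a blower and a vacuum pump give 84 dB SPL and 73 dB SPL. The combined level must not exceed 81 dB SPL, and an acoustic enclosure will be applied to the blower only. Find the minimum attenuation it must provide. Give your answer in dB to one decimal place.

Everything except the blower sums to 10^(73/10) = 1.995e+07 in linear terms, 73.00 dB SPL.
To meet 81 dB SPL overall, the treated blower may contribute at most 10^(81/10) − 1.995e+07 = 1.059e+08, i.e. 80.25 dB SPL.
Required insertion loss = 84 − 80.25 = 3.75 dB.

3.7 dB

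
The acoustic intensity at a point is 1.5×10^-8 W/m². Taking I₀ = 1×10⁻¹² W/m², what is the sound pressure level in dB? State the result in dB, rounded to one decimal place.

Dividing by I₀ shifts the exponent by 12: I/I₀ = 1.5×10^4.
L = 10·(0.1761 + 4) = 41.76 dB.

41.8 dB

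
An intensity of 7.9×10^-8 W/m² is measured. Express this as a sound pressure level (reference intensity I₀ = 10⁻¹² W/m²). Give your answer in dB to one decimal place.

I/I₀ = 7.9×10^-8/10⁻¹² = 7.9×10^4, and L = 10·log₁₀(I/I₀).
L = 10·(0.8976 + 4) = 48.98 dB.

49.0 dB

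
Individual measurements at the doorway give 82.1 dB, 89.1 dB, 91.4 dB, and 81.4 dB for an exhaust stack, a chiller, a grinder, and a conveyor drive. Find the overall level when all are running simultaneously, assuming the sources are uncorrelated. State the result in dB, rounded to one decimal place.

94.0 dB

For uncorrelated sources the intensities add, so convert each level to linear form, sum, and take 10·log₁₀ of the total.
Σ 10^(L/10) = 10^(82.1/10) + 10^(89.1/10) + 10^(91.4/10) + 10^(81.4/10) = 2.493e+09.
L_total = 10·log₁₀(2.493e+09) = 93.97 dB.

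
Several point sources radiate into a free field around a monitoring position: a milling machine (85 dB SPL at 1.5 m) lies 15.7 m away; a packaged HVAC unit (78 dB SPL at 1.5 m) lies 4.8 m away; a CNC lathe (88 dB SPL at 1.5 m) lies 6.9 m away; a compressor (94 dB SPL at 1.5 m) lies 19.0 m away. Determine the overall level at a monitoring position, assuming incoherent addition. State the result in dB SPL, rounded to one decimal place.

First find each source's level at the receiver (point-source: −20·log₁₀(r/r_ref)), then combine on an intensity basis.
milling machine: 85 − 20·log₁₀(15.7/1.5) = 85 − 20.40 = 64.60 dB SPL.
packaged HVAC unit: 78 − 20·log₁₀(4.8/1.5) = 78 − 10.10 = 67.90 dB SPL.
CNC lathe: 88 − 20·log₁₀(6.9/1.5) = 88 − 13.26 = 74.74 dB SPL.
compressor: 94 − 20·log₁₀(19.0/1.5) = 94 − 22.05 = 71.95 dB SPL.
Σ 10^(L/10) = 5.452e+07 → L_total = 10·log₁₀(5.452e+07) = 77.37 dB SPL.

77.4 dB SPL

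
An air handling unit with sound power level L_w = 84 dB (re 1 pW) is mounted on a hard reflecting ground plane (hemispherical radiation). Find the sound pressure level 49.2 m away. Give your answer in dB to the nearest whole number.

42 dB

L_p = L_w − 10·log₁₀(2π·r²) with r = 49.2 m.
2π·r² = 1.521e+04 m², 10·log₁₀ of that is 41.821 dB.
L_p = 84 − 41.821 = 42.18 dB.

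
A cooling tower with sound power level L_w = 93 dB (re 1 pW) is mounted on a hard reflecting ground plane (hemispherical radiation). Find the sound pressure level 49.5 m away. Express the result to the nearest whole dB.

Free-field hemispherical radiation: L_p = L_w − 10·log₁₀(2π·r²), r = 49.5 m.
2π·r² = 1.54e+04 m², 10·log₁₀ of that is 41.874 dB.
L_p = 93 − 41.874 = 51.13 dB.

51 dB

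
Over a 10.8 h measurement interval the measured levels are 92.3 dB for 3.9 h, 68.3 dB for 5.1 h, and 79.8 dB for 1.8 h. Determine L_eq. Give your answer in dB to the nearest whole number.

88 dB

Weight each interval's intensity by its duration and average over T = 10.8 h:
Σ tᵢ·10^(Lᵢ/10) = 3.9·10^(92.3/10) + 5.1·10^(68.3/10) + 1.8·10^(79.8/10) = 6.830e+09.
L_eq = 10·log₁₀(6.830e+09/10.8) = 88.01 dB.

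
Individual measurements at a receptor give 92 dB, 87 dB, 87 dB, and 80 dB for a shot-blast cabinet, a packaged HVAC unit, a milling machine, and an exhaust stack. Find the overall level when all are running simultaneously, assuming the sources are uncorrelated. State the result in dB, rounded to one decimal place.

94.3 dB

Incoherent sources combine by intensity addition: L_total = 10·log₁₀(Σ 10^(L_i/10)).
Σ 10^(L/10) = 10^(92/10) + 10^(87/10) + 10^(87/10) + 10^(80/10) = 2.687e+09.
L_total = 10·log₁₀(2.687e+09) = 94.29 dB.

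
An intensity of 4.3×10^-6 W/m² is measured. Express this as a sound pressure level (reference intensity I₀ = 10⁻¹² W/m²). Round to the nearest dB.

66 dB

I/I₀ = 4.3×10^-6/10⁻¹² = 4.3×10^6, and L = 10·log₁₀(I/I₀).
L = 10·(0.6335 + 6) = 66.33 dB.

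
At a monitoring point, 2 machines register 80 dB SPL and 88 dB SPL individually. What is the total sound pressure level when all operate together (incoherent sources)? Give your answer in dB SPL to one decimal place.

88.6 dB SPL

For uncorrelated sources the intensities add, so convert each level to linear form, sum, and take 10·log₁₀ of the total.
Σ 10^(L/10) = 10^(80/10) + 10^(88/10) = 7.310e+08.
L_total = 10·log₁₀(7.310e+08) = 88.64 dB SPL.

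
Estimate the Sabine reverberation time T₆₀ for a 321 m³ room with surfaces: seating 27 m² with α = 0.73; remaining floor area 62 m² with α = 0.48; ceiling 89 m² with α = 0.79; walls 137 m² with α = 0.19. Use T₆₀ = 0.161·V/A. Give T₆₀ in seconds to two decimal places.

0.35 s

Total absorption A = 27·0.73 + 62·0.48 + 89·0.79 + 137·0.19 = 145.81 m² sabins.
T₆₀ = 0.161 × 321 / 145.81 = 0.354 s.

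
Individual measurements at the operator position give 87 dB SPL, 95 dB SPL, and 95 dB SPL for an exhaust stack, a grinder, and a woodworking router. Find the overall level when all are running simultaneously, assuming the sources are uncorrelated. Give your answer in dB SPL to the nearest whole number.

98 dB SPL

For uncorrelated sources the intensities add, so convert each level to linear form, sum, and take 10·log₁₀ of the total.
Σ 10^(L/10) = 10^(87/10) + 10^(95/10) + 10^(95/10) = 6.826e+09.
L_total = 10·log₁₀(6.826e+09) = 98.34 dB SPL.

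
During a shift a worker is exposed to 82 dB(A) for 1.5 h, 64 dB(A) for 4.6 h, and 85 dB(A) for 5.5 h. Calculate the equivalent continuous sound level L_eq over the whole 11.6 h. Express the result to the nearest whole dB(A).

82 dB(A)

Weight each interval's intensity by its duration and average over T = 11.6 h:
Σ tᵢ·10^(Lᵢ/10) = 1.5·10^(82/10) + 4.6·10^(64/10) + 5.5·10^(85/10) = 1.989e+09.
L_eq = 10·log₁₀(1.989e+09/11.6) = 82.34 dB(A).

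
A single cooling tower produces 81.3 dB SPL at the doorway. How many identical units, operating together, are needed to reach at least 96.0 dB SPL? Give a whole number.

30

The shortfall is 96.0 − 81.3 = 14.7 dB, and N units add 10·log₁₀ N, so need 10·log₁₀ N ≥ 14.7.
N ≥ 10^(14.7/10) = 29.512, so N = 30.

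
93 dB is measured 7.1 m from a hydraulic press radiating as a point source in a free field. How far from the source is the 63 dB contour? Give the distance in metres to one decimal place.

224.5 m

For a point source L₁ − L₂ = 20·log₁₀(r₂/r₁), so r₂ = r₁·10^((L₁−L₂)/20).
r₂ = 7.1·10^((93−63)/20) = 7.1·10^(30.0/20) = 224.52 m.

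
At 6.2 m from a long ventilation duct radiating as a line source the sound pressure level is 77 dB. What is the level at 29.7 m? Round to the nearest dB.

For a line source, L₂ = L₁ − 10·log₁₀(r₂/r₁).
L₂ = 77 − 10·log₁₀(29.7/6.2) = 77 − 6.804 = 70.20 dB.

70 dB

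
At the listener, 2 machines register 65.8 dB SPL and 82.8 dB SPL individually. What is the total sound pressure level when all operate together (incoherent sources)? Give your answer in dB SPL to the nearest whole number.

Incoherent sources combine by intensity addition: L_total = 10·log₁₀(Σ 10^(L_i/10)).
Σ 10^(L/10) = 10^(65.8/10) + 10^(82.8/10) = 1.943e+08.
L_total = 10·log₁₀(1.943e+08) = 82.89 dB SPL.

83 dB SPL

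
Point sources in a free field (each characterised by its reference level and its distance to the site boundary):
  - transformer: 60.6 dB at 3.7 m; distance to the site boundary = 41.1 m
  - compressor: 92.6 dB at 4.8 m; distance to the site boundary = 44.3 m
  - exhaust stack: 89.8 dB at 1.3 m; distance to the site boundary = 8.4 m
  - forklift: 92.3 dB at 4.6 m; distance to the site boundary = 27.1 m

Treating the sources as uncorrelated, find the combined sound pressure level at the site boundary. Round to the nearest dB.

Propagate each source to the receiver with L = L_ref − 20·log₁₀(r/r_ref), then add intensities.
transformer: 60.6 − 20·log₁₀(41.1/3.7) = 60.6 − 20.91 = 39.69 dB.
compressor: 92.6 − 20·log₁₀(44.3/4.8) = 92.6 − 19.30 = 73.30 dB.
exhaust stack: 89.8 − 20·log₁₀(8.4/1.3) = 89.8 − 16.21 = 73.59 dB.
forklift: 92.3 − 20·log₁₀(27.1/4.6) = 92.3 − 15.40 = 76.90 dB.
Σ 10^(L/10) = 9.318e+07 → L_total = 10·log₁₀(9.318e+07) = 79.69 dB.

80 dB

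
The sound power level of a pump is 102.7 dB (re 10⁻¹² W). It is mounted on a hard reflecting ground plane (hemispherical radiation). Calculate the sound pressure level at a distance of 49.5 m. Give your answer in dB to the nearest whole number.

61 dB

Free-field hemispherical radiation: L_p = L_w − 10·log₁₀(2π·r²), r = 49.5 m.
2π·r² = 1.54e+04 m², 10·log₁₀ of that is 41.874 dB.
L_p = 102.7 − 41.874 = 60.83 dB.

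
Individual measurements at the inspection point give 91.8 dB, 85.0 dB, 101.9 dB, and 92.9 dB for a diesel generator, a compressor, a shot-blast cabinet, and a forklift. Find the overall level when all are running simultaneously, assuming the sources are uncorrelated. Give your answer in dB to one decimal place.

102.8 dB

For uncorrelated sources the intensities add, so convert each level to linear form, sum, and take 10·log₁₀ of the total.
Σ 10^(L/10) = 10^(91.8/10) + 10^(85.0/10) + 10^(101.9/10) + 10^(92.9/10) = 1.927e+10.
L_total = 10·log₁₀(1.927e+10) = 102.85 dB.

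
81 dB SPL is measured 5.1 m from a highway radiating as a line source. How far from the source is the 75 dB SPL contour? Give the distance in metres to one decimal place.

20.3 m

For a line source L₁ − L₂ = 10·log₁₀(r₂/r₁), so r₂ = r₁·10^((L₁−L₂)/10).
r₂ = 5.1·10^((81−75)/10) = 5.1·10^(6.0/10) = 20.30 m.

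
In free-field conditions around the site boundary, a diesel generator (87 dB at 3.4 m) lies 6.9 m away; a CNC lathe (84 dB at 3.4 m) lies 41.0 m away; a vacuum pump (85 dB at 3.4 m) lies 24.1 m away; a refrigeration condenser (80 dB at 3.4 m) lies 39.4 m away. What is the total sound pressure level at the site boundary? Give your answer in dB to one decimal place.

First find each source's level at the receiver (point-source: −20·log₁₀(r/r_ref)), then combine on an intensity basis.
diesel generator: 87 − 20·log₁₀(6.9/3.4) = 87 − 6.15 = 80.85 dB.
CNC lathe: 84 − 20·log₁₀(41.0/3.4) = 84 − 21.63 = 62.37 dB.
vacuum pump: 85 − 20·log₁₀(24.1/3.4) = 85 − 17.01 = 67.99 dB.
refrigeration condenser: 80 − 20·log₁₀(39.4/3.4) = 80 − 21.28 = 58.72 dB.
Σ 10^(L/10) = 1.305e+08 → L_total = 10·log₁₀(1.305e+08) = 81.15 dB.

81.2 dB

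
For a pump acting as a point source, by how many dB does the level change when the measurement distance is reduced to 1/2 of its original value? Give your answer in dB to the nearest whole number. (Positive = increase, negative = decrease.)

+6 dB

With spherical spreading the level changes by −20·log₁₀(r₂/r₁).
ΔL = −20·log₁₀(0.5) = +6.02 dB.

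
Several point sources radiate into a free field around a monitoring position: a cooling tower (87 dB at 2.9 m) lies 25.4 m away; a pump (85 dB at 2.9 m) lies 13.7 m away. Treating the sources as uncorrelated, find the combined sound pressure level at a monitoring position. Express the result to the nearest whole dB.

Propagate each source to the receiver with L = L_ref − 20·log₁₀(r/r_ref), then add intensities.
cooling tower: 87 − 20·log₁₀(25.4/2.9) = 87 − 18.85 = 68.15 dB.
pump: 85 − 20·log₁₀(13.7/2.9) = 85 − 13.49 = 71.51 dB.
Σ 10^(L/10) = 2.070e+07 → L_total = 10·log₁₀(2.070e+07) = 73.16 dB.

73 dB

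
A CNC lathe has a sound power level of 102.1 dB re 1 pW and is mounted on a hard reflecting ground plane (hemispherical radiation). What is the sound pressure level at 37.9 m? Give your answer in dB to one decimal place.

L_p = L_w − 10·log₁₀(2π·r²) with r = 37.9 m.
2π·r² = 9025 m², 10·log₁₀ of that is 39.555 dB.
L_p = 102.1 − 39.555 = 62.55 dB.

62.5 dB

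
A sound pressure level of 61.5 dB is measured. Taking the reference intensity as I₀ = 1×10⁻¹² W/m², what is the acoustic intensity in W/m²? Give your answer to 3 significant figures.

I = I₀·10^(L/10) = 10⁻¹² × 10^(61.5/10) = 10^(-5.850).

1.41e-06 W/m²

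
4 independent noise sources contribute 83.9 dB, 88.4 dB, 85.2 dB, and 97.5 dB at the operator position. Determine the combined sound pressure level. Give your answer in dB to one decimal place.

Incoherent sources combine by intensity addition: L_total = 10·log₁₀(Σ 10^(L_i/10)).
Σ 10^(L/10) = 10^(83.9/10) + 10^(88.4/10) + 10^(85.2/10) + 10^(97.5/10) = 6.892e+09.
L_total = 10·log₁₀(6.892e+09) = 98.38 dB.

98.4 dB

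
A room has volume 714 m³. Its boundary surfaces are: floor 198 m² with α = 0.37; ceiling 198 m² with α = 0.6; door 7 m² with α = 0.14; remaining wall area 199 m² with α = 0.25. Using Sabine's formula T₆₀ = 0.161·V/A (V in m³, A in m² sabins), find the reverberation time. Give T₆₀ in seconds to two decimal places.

0.47 s

Total absorption A = 198·0.37 + 198·0.6 + 7·0.14 + 199·0.25 = 242.79 m² sabins.
T₆₀ = 0.161 × 714 / 242.79 = 0.473 s.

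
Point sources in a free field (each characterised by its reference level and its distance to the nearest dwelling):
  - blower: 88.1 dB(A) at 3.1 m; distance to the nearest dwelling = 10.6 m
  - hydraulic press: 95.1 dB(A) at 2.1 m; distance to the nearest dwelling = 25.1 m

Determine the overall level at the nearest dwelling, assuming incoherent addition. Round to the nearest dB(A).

Apply inverse-square spreading to bring every level to the receiver, then sum 10^(L/10).
blower: 88.1 − 20·log₁₀(10.6/3.1) = 88.1 − 10.68 = 77.42 dB(A).
hydraulic press: 95.1 − 20·log₁₀(25.1/2.1) = 95.1 − 21.55 = 73.55 dB(A).
Σ 10^(L/10) = 7.787e+07 → L_total = 10·log₁₀(7.787e+07) = 78.91 dB(A).

79 dB(A)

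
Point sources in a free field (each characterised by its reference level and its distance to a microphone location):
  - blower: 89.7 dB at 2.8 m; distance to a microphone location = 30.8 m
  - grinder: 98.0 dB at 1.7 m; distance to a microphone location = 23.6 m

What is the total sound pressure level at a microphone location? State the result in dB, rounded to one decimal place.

Apply inverse-square spreading to bring every level to the receiver, then sum 10^(L/10).
blower: 89.7 − 20·log₁₀(30.8/2.8) = 89.7 − 20.83 = 68.87 dB.
grinder: 98.0 − 20·log₁₀(23.6/1.7) = 98.0 − 22.85 = 75.15 dB.
Σ 10^(L/10) = 4.045e+07 → L_total = 10·log₁₀(4.045e+07) = 76.07 dB.

76.1 dB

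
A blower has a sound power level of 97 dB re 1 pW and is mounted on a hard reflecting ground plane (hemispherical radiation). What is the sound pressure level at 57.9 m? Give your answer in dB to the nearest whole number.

54 dB

The power spreads over a hemisphere of area 2π·r², so L_p = L_w − 10·log₁₀(2π·r²).
2π·r² = 2.106e+04 m², 10·log₁₀ of that is 43.235 dB.
L_p = 97 − 43.235 = 53.76 dB.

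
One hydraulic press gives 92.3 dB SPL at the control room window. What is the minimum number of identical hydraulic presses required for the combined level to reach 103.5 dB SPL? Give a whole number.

14

N identical sources give L₁ + 10·log₁₀ N, so require 10·log₁₀ N ≥ 103.5 − 92.3 = 11.2 dB.
N ≥ 10^(11.2/10) = 13.183, so N = 14.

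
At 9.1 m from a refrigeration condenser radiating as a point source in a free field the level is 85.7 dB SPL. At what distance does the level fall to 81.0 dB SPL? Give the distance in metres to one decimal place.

15.6 m

For a point source L₁ − L₂ = 20·log₁₀(r₂/r₁), so r₂ = r₁·10^((L₁−L₂)/20).
r₂ = 9.1·10^((85.7−81.0)/20) = 9.1·10^(4.7/20) = 15.63 m.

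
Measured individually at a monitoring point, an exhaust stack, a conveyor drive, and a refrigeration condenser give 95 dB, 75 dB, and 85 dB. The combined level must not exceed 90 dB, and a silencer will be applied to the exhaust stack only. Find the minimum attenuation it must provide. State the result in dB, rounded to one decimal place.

The untreated sources together contribute 10^(75/10) + 10^(85/10) = 3.479e+08, i.e. 85.41 dB.
The limit corresponds to 10^(90/10) = 1.000e+09; subtracting the fixed part leaves 6.521e+08 for the exhaust stack, i.e. 88.14 dB.
So the exhaust stack must be reduced from 95 to 88.14 dB: IL = 6.86 dB.

6.9 dB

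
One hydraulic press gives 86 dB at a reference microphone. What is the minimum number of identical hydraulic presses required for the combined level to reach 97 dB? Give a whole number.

13

Need L₁ + 10·log₁₀ N ≥ 97, i.e. log₁₀ N ≥ 1.10.
N ≥ 10^(11.0/10) = 12.589, so N = 13.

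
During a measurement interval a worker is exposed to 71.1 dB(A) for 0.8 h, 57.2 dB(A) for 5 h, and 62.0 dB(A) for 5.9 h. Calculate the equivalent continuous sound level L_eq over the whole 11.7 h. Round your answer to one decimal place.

Weight each interval's intensity by its duration and average over T = 11.7 h:
Σ tᵢ·10^(Lᵢ/10) = 0.8·10^(71.1/10) + 5·10^(57.2/10) + 5.9·10^(62.0/10) = 2.228e+07.
L_eq = 10·log₁₀(2.228e+07/11.7) = 62.80 dB(A).

62.8 dB(A)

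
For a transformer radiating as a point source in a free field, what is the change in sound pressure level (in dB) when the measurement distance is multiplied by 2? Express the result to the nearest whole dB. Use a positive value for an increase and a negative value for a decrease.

With spherical spreading the level changes by −20·log₁₀(r₂/r₁).
ΔL = −20·log₁₀(2) = -6.02 dB.

-6 dB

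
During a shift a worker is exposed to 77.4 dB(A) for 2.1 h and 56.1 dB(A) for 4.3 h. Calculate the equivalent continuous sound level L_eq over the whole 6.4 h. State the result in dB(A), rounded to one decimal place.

72.6 dB(A)

The energy average is taken in the linear domain: L_eq = 10·log₁₀[(Σ tᵢ·10^(Lᵢ/10))/T], T = 6.4 h.
Σ tᵢ·10^(Lᵢ/10) = 2.1·10^(77.4/10) + 4.3·10^(56.1/10) = 1.172e+08.
L_eq = 10·log₁₀(1.172e+08/6.4) = 72.63 dB(A).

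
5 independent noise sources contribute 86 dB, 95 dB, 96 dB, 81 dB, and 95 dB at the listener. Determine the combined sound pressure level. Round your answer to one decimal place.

Incoherent sources combine by intensity addition: L_total = 10·log₁₀(Σ 10^(L_i/10)).
Σ 10^(L/10) = 10^(86/10) + 10^(95/10) + 10^(96/10) + 10^(81/10) + 10^(95/10) = 1.083e+10.
L_total = 10·log₁₀(1.083e+10) = 100.35 dB.

100.3 dB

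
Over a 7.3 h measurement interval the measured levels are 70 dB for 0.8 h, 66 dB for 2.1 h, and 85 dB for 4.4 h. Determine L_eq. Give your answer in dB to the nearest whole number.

83 dB

L_eq = 10·log₁₀[(1/T)·Σ tᵢ·10^(Lᵢ/10)] with T = 7.3 h.
Σ tᵢ·10^(Lᵢ/10) = 0.8·10^(70/10) + 2.1·10^(66/10) + 4.4·10^(85/10) = 1.408e+09.
L_eq = 10·log₁₀(1.408e+09/7.3) = 82.85 dB.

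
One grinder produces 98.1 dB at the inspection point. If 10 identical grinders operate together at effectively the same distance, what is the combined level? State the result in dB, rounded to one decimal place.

N identical incoherent sources raise the level by 10·log₁₀ N.
L_total = 98.1 + 10·log₁₀(10) = 98.1 + 10.000 = 108.10 dB.

108.1 dB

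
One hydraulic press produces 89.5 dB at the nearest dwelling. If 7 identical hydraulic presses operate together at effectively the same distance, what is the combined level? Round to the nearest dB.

L_total = L₁ + 10·log₁₀ N for N identical incoherent sources.
L_total = 89.5 + 10·log₁₀(7) = 89.5 + 8.451 = 97.95 dB.

98 dB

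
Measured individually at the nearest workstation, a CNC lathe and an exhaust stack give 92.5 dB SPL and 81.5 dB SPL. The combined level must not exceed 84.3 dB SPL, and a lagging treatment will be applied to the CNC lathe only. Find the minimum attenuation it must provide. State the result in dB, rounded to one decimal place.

11.4 dB

Fixed contribution from the other source: Σ 10^(L/10) = 10^(81.5/10) = 1.413e+08 (81.50 dB SPL).
To meet 84.3 dB SPL overall, the treated CNC lathe may contribute at most 10^(84.3/10) − 1.413e+08 = 1.279e+08, i.e. 81.07 dB SPL.
So the CNC lathe must be reduced from 92.5 to 81.07 dB SPL: IL = 11.43 dB.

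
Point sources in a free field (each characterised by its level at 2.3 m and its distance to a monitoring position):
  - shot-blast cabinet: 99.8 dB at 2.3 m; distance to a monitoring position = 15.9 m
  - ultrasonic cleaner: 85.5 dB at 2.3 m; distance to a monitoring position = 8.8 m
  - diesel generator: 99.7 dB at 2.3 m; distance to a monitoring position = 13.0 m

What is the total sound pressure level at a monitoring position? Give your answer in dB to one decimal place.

87.1 dB

First find each source's level at the receiver (point-source: −20·log₁₀(r/r_ref)), then combine on an intensity basis.
shot-blast cabinet: 99.8 − 20·log₁₀(15.9/2.3) = 99.8 − 16.79 = 83.01 dB.
ultrasonic cleaner: 85.5 − 20·log₁₀(8.8/2.3) = 85.5 − 11.66 = 73.84 dB.
diesel generator: 99.7 − 20·log₁₀(13.0/2.3) = 99.7 − 15.04 = 84.66 dB.
Σ 10^(L/10) = 5.162e+08 → L_total = 10·log₁₀(5.162e+08) = 87.13 dB.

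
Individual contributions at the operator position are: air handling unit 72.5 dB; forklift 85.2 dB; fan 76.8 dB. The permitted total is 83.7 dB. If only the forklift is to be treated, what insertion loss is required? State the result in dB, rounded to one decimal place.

2.9 dB

Everything except the forklift sums to 10^(72.5/10) + 10^(76.8/10) = 6.565e+07 in linear terms, 78.17 dB.
To meet 83.7 dB overall, the treated forklift may contribute at most 10^(83.7/10) − 6.565e+07 = 1.688e+08, i.e. 82.27 dB.
Required insertion loss = 85.2 − 82.27 = 2.93 dB.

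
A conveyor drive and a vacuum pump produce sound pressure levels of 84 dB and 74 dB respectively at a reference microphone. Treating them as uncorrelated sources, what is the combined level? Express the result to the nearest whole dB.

For uncorrelated sources the intensities add, so convert each level to linear form, sum, and take 10·log₁₀ of the total.
Σ 10^(L/10) = 10^(84/10) + 10^(74/10) = 2.763e+08.
L_total = 10·log₁₀(2.763e+08) = 84.41 dB.

84 dB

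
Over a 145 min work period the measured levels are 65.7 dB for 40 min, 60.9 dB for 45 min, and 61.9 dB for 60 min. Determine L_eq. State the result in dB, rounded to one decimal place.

63.1 dB

L_eq = 10·log₁₀[(1/T)·Σ tᵢ·10^(Lᵢ/10)] with T = 145 min.
Σ tᵢ·10^(Lᵢ/10) = 40·10^(65.7/10) + 45·10^(60.9/10) + 60·10^(61.9/10) = 2.969e+08.
L_eq = 10·log₁₀(2.969e+08/145) = 63.11 dB.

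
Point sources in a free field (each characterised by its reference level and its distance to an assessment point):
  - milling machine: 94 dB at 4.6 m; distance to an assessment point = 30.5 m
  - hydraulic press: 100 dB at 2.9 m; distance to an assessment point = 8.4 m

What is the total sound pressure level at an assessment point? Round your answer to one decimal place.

91.0 dB

Propagate each source to the receiver with L = L_ref − 20·log₁₀(r/r_ref), then add intensities.
milling machine: 94 − 20·log₁₀(30.5/4.6) = 94 − 16.43 = 77.57 dB.
hydraulic press: 100 − 20·log₁₀(8.4/2.9) = 100 − 9.24 = 90.76 dB.
Σ 10^(L/10) = 1.249e+09 → L_total = 10·log₁₀(1.249e+09) = 90.97 dB.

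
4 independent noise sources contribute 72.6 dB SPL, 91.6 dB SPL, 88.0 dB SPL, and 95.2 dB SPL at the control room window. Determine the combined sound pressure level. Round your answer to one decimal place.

97.3 dB SPL

For uncorrelated sources the intensities add, so convert each level to linear form, sum, and take 10·log₁₀ of the total.
Σ 10^(L/10) = 10^(72.6/10) + 10^(91.6/10) + 10^(88.0/10) + 10^(95.2/10) = 5.406e+09.
L_total = 10·log₁₀(5.406e+09) = 97.33 dB SPL.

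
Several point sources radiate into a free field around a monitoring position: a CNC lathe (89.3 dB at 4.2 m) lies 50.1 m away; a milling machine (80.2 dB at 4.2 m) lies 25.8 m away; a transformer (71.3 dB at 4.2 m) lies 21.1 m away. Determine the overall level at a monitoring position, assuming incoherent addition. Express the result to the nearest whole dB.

70 dB

First find each source's level at the receiver (point-source: −20·log₁₀(r/r_ref)), then combine on an intensity basis.
CNC lathe: 89.3 − 20·log₁₀(50.1/4.2) = 89.3 − 21.53 = 67.77 dB.
milling machine: 80.2 − 20·log₁₀(25.8/4.2) = 80.2 − 15.77 = 64.43 dB.
transformer: 71.3 − 20·log₁₀(21.1/4.2) = 71.3 − 14.02 = 57.28 dB.
Σ 10^(L/10) = 9.291e+06 → L_total = 10·log₁₀(9.291e+06) = 69.68 dB.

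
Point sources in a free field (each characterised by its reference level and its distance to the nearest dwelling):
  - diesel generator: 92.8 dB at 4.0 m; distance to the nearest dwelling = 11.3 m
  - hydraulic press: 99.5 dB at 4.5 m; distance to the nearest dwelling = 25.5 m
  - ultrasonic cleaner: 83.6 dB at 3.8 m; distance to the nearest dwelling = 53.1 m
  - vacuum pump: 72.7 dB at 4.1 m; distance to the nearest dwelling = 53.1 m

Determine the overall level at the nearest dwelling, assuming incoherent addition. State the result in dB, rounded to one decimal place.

First find each source's level at the receiver (point-source: −20·log₁₀(r/r_ref)), then combine on an intensity basis.
diesel generator: 92.8 − 20·log₁₀(11.3/4.0) = 92.8 − 9.02 = 83.78 dB.
hydraulic press: 99.5 − 20·log₁₀(25.5/4.5) = 99.5 − 15.07 = 84.43 dB.
ultrasonic cleaner: 83.6 − 20·log₁₀(53.1/3.8) = 83.6 − 22.91 = 60.69 dB.
vacuum pump: 72.7 − 20·log₁₀(53.1/4.1) = 72.7 − 22.25 = 50.45 dB.
Σ 10^(L/10) = 5.176e+08 → L_total = 10·log₁₀(5.176e+08) = 87.14 dB.

87.1 dB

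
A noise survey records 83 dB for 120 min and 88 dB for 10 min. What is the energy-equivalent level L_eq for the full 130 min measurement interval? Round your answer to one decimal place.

Weight each interval's intensity by its duration and average over T = 130 min:
Σ tᵢ·10^(Lᵢ/10) = 120·10^(83/10) + 10·10^(88/10) = 3.025e+10.
L_eq = 10·log₁₀(3.025e+10/130) = 83.67 dB.

83.7 dB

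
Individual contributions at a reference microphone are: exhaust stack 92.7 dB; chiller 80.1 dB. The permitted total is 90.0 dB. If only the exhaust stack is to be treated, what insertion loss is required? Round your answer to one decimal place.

3.2 dB

Everything except the exhaust stack sums to 10^(80.1/10) = 1.023e+08 in linear terms, 80.10 dB.
The limit corresponds to 10^(90.0/10) = 1.000e+09; subtracting the fixed part leaves 8.977e+08 for the exhaust stack, i.e. 89.53 dB.
So the exhaust stack must be reduced from 92.7 to 89.53 dB: IL = 3.17 dB.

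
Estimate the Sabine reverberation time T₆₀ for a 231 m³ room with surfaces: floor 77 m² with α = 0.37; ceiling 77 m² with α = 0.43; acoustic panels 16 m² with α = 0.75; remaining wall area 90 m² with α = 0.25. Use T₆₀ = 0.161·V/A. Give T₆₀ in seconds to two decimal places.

0.39 s

Total absorption A = 77·0.37 + 77·0.43 + 16·0.75 + 90·0.25 = 96.10 m² sabins.
T₆₀ = 0.161 × 231 / 96.10 = 0.387 s.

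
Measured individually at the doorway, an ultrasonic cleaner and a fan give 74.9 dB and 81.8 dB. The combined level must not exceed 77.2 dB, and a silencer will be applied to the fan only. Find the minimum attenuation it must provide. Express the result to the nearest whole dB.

The untreated sources together contribute 10^(74.9/10) = 3.090e+07, i.e. 74.90 dB.
To meet 77.2 dB overall, the treated fan may contribute at most 10^(77.2/10) − 3.090e+07 = 2.158e+07, i.e. 73.34 dB.
So the fan must be reduced from 81.8 to 73.34 dB: IL = 8.46 dB.

8 dB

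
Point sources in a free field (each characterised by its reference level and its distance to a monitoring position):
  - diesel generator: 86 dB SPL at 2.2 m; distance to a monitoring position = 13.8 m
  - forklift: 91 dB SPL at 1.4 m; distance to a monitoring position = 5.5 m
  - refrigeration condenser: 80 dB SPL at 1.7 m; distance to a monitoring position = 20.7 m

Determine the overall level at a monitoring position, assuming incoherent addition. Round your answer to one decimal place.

Propagate each source to the receiver with L = L_ref − 20·log₁₀(r/r_ref), then add intensities.
diesel generator: 86 − 20·log₁₀(13.8/2.2) = 86 − 15.95 = 70.05 dB SPL.
forklift: 91 − 20·log₁₀(5.5/1.4) = 91 − 11.88 = 79.12 dB SPL.
refrigeration condenser: 80 − 20·log₁₀(20.7/1.7) = 80 − 21.71 = 58.29 dB SPL.
Σ 10^(L/10) = 9.236e+07 → L_total = 10·log₁₀(9.236e+07) = 79.65 dB SPL.

79.7 dB SPL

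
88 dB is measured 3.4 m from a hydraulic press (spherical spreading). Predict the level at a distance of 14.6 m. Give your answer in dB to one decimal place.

75.3 dB

Spherical spreading from a point source gives a 20·log₁₀(r₂/r₁) drop.
L₂ = 88 − 20·log₁₀(14.6/3.4) = 88 − 12.657 = 75.34 dB.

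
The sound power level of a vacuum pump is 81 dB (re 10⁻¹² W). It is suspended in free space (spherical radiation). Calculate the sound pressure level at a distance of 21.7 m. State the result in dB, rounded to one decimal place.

43.3 dB

L_p = L_w − 10·log₁₀(4π·r²) with r = 21.7 m.
4π·r² = 5917 m², 10·log₁₀ of that is 37.721 dB.
L_p = 81 − 37.721 = 43.28 dB.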